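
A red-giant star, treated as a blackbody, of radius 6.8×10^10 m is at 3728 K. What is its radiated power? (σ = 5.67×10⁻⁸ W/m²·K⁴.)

P ≈ 6.36×10^29 W

A = 4πr² = 4π × (6.8×10^10)² = 5.81×10^22 m².
P = σAT⁴ = 5.67×10⁻⁸ × 5.81×10^22 × (3728)⁴ = 5.67×10⁻⁸ × 5.81×10^22 × 1.93×10^14.
P = 6.36×10^29 W.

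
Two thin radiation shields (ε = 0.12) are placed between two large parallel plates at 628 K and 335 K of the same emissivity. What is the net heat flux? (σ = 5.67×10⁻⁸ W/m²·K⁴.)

Each of the 3 gaps contributes resistance (2/ε − 1) = 2/0.12 − 1 = 15.67; total = 47.00.
q = σ(T₁⁴ − T₂⁴) / 47.00 = 5.67×10⁻⁸ × 1.43×10^11 / 47.00 = 172 W/m².

q ≈ 172 W/m²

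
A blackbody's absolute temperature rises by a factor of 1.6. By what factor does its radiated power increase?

factor ≈ 6.55

P ∝ T⁴, so the power scales as (1.6)⁴ = 6.55.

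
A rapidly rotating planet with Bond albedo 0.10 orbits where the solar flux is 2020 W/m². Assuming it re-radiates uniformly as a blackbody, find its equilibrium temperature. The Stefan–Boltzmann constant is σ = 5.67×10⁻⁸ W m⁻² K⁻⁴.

T ≈ 299 K

Power absorbed = (1−a)S·πR²; power emitted = 4πR²σT⁴. Equating and cancelling πR²:
T = ((1−a)S / 4σ)^(1/4) = (1820 / (4 × 5.67×10⁻⁸))^(1/4) = (8.02×10^9)^(1/4).
T = 299 K.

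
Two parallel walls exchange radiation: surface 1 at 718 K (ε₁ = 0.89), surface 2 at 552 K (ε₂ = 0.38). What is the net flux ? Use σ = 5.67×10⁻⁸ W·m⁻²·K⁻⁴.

For two large parallel gray plates, q = σ(T₁⁴ − T₂⁴) / (1/ε₁ + 1/ε₂ − 1).
1/ε₁ + 1/ε₂ − 1 = 1/0.89 + 1/0.38 − 1 = 2.755.
T₁⁴ − T₂⁴ = 2.66×10^11 − 9.28×10^10 = 1.73×10^11 K⁴.
q = 5.67×10⁻⁸ × 1.73×10^11 / 2.755 = 3560 W/m².

q ≈ 3560 W/m²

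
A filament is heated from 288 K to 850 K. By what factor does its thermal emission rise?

ratio ≈ 75.9

P ∝ T⁴, so the ratio is (850/288)⁴ = (2.951)⁴ = 75.9.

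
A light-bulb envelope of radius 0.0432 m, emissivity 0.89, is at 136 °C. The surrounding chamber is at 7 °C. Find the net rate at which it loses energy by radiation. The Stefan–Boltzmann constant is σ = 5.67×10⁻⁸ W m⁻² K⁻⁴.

Q ≈ 25.8 W

A = 4πr² = 4π × (0.0432)² = 0.0235 m².
Convert: 136 °C = 409 K; 7 °C = 280 K.
Q = εσA(T⁴ − T_s⁴). T⁴ − T_s⁴ = (409)⁴ − (280)⁴ = 2.80×10^10 − 6.15×10^9 = 2.18×10^10 K⁴.
Q = 0.89 × 5.67×10⁻⁸ × 0.0235 × 2.18×10^10 = 25.8 W.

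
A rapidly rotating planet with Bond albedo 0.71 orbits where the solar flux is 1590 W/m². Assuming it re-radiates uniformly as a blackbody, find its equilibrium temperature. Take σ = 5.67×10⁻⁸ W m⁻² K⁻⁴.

T ≈ 212 K

Power absorbed = (1−a)S·πR²; power emitted = 4πR²σT⁴. Equating and cancelling πR²:
T = ((1−a)S / 4σ)^(1/4) = (461 / (4 × 5.67×10⁻⁸))^(1/4) = (2.03×10^9)^(1/4).
T = 212 K.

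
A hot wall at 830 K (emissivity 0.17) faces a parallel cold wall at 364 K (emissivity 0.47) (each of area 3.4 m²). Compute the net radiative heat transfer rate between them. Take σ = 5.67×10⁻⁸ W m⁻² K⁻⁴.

Q ≈ 12600 W

For two large parallel gray plates, q = σ(T₁⁴ − T₂⁴) / (1/ε₁ + 1/ε₂ − 1).
1/ε₁ + 1/ε₂ − 1 = 1/0.17 + 1/0.47 − 1 = 7.010.
T₁⁴ − T₂⁴ = 4.75×10^11 − 1.76×10^10 = 4.57×10^11 K⁴.
q = 5.67×10⁻⁸ × 4.57×10^11 / 7.010 = 3700 W/m².
Q = q·A = 3700 × 3.4 = 12600 W.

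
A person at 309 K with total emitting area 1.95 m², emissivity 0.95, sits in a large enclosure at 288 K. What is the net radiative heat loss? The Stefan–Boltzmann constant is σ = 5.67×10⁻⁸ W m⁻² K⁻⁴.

Q = εσA(T⁴ − T_s⁴). T⁴ − T_s⁴ = (309)⁴ − (288)⁴ = 9.12×10^9 − 6.88×10^9 = 2.24×10^9 K⁴.
Q = 0.95 × 5.67×10⁻⁸ × 1.95 × 2.24×10^9 = 235 W.

Q ≈ 235 W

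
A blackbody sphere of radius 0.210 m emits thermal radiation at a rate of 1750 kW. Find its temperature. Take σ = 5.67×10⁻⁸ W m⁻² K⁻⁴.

A = 4πr² = 4π × (0.210)² = 0.554 m².
From P = σAT⁴, T = (P / σA)^(1/4) = (1.75×10^6 / (5.67×10⁻⁸ × 0.554))^(1/4).
T = (5.57×10^13)^(1/4) = 2730 K.

T ≈ 2730 K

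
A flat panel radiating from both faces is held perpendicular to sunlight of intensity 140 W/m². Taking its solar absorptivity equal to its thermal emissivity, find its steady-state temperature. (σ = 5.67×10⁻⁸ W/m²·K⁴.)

Absorbed flux αS = emitted flux 2εσT⁴ per unit area; with α = ε this gives T = (S/2σ)^(1/4).
T = (140 / (2 × 5.67×10⁻⁸))^(1/4) = (1.23×10^9)^(1/4).
T = 187 K.

T ≈ 187 K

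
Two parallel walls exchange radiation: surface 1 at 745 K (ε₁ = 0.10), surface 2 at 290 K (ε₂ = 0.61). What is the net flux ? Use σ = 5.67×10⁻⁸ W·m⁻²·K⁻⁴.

q ≈ 1600 W/m²

For two large parallel gray plates, q = σ(T₁⁴ − T₂⁴) / (1/ε₁ + 1/ε₂ − 1).
1/ε₁ + 1/ε₂ − 1 = 1/0.10 + 1/0.61 − 1 = 10.64.
T₁⁴ − T₂⁴ = 3.08×10^11 − 7.07×10^9 = 3.01×10^11 K⁴.
q = 5.67×10⁻⁸ × 3.01×10^11 / 10.64 = 1600 W/m².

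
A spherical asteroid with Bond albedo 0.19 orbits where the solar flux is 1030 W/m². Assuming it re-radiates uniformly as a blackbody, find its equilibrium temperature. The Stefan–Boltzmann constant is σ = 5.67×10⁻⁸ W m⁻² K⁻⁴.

T ≈ 246 K

Power absorbed = (1−a)S·πR²; power emitted = 4πR²σT⁴. Equating and cancelling πR²:
T = ((1−a)S / 4σ)^(1/4) = (834 / (4 × 5.67×10⁻⁸))^(1/4) = (3.68×10^9)^(1/4).
T = 246 K.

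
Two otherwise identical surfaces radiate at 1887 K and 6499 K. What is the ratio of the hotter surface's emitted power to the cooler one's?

ratio ≈ 141

P ∝ T⁴, so the ratio is (6499/1887)⁴ = (3.444)⁴ = 141.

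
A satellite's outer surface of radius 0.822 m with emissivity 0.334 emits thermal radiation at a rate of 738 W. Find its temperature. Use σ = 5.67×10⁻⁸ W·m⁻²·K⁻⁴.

T ≈ 260 K

A = 4πr² = 4π × (0.822)² = 8.49 m².
From P = εσAT⁴, T = (P / εσA)^(1/4) = (738 / (0.334 × 5.67×10⁻⁸ × 8.49))^(1/4).
T = (4.59×10^9)^(1/4) = 260 K.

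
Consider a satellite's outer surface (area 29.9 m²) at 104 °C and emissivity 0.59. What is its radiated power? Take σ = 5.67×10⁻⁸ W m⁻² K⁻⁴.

104 °C = 377 K.
P = εσAT⁴ = 0.59 × 5.67×10⁻⁸ × 29.9 × (377)⁴ = 0.59 × 5.67×10⁻⁸ × 29.9 × 2.02×10^10.
P = 20200 W.

P ≈ 20200 W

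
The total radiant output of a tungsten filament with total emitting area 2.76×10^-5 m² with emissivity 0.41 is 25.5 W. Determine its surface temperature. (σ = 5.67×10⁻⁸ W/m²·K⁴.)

T ≈ 2510 K

From P = εσAT⁴, T = (P / εσA)^(1/4) = (25.5 / (0.41 × 5.67×10⁻⁸ × 2.76×10^-5))^(1/4).
T = (3.97×10^13)^(1/4) = 2510 K.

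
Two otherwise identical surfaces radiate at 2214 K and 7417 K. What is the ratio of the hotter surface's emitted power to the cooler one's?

P ∝ T⁴, so the ratio is (7417/2214)⁴ = (3.350)⁴ = 126.

ratio ≈ 126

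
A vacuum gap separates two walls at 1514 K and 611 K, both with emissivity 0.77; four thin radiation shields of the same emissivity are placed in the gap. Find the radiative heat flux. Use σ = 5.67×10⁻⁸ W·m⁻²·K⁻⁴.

Each of the 5 gaps contributes resistance (2/ε − 1) = 2/0.77 − 1 = 1.597; total = 7.987.
q = σ(T₁⁴ − T₂⁴) / 7.987 = 5.67×10⁻⁸ × 5.11×10^12 / 7.987 = 36300 W/m².

q ≈ 36300 W/m²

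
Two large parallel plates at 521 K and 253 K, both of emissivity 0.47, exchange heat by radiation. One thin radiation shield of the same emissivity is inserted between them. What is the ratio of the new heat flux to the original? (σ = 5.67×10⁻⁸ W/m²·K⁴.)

ratio ≈ 0.500

With N identical shields there are N+1 = 2 gaps in series, each with the same radiative resistance, so the flux falls to 1/(N+1) of its unshielded value.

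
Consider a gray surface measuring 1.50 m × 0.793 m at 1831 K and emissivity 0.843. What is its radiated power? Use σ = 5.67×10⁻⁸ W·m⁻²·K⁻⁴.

A = 1.50 × 0.793 = 1.19 m².
P = εσAT⁴ = 0.843 × 5.67×10⁻⁸ × 1.19 × (1831)⁴ = 0.843 × 5.67×10⁻⁸ × 1.19 × 1.12×10^13.
P = 6.39×10^5 W.

P ≈ 6.39×10^5 W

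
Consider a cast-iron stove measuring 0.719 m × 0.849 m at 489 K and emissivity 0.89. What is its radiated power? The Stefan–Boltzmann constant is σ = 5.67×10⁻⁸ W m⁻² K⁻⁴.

A = 0.719 × 0.849 = 0.610 m².
Stefan–Boltzmann: P = εσAT⁴ = 0.89 × 5.67×10⁻⁸ × 0.610 × (489)⁴ = 0.89 × 5.67×10⁻⁸ × 0.610 × 5.72×10^10.
P = 1760 W.

P ≈ 1760 W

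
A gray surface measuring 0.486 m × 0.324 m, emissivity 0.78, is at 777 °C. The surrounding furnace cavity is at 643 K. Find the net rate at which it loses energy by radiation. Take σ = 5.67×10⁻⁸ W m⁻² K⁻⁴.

Q ≈ 7270 W

A = 0.486 × 0.324 = 0.157 m².
Convert: 777 °C = 1050 K.
Q = εσA(T⁴ − T_s⁴). T⁴ − T_s⁴ = (1050)⁴ − (643)⁴ = 1.22×10^12 − 1.71×10^11 = 1.04×10^12 K⁴.
Q = 0.78 × 5.67×10⁻⁸ × 0.157 × 1.04×10^12 = 7270 W.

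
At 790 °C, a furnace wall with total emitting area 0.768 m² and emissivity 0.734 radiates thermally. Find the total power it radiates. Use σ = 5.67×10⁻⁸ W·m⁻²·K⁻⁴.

790 °C = 1063 K.
Stefan–Boltzmann: P = εσAT⁴ = 0.734 × 5.67×10⁻⁸ × 0.768 × (1063)⁴ = 0.734 × 5.67×10⁻⁸ × 0.768 × 1.28×10^12.
P = 40800 W.

P ≈ 40800 W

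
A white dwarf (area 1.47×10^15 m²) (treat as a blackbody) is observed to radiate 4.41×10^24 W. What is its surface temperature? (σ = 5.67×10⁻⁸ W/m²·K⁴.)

T ≈ 15200 K

From P = σAT⁴, T = (P / σA)^(1/4) = (4.41×10^24 / (5.67×10⁻⁸ × 1.47×10^15))^(1/4).
T = (5.29×10^16)^(1/4) = 15200 K.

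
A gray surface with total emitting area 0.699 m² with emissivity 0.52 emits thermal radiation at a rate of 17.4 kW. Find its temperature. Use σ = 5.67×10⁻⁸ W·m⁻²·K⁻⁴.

From P = εσAT⁴, T = (P / εσA)^(1/4) = (17400 / (0.52 × 5.67×10⁻⁸ × 0.699))^(1/4).
T = (8.44×10^11)^(1/4) = 959 K.

T ≈ 959 K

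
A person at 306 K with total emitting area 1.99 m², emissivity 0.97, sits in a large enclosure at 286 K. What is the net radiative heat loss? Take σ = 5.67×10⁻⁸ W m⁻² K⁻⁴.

Q ≈ 227 W

Q = εσA(T⁴ − T_s⁴). T⁴ − T_s⁴ = (306)⁴ − (286)⁴ = 8.77×10^9 − 6.69×10^9 = 2.08×10^9 K⁴.
Q = 0.97 × 5.67×10⁻⁸ × 1.99 × 2.08×10^9 = 227 W.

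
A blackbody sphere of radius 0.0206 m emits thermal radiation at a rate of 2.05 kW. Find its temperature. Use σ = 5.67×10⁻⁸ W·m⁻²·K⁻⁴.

A = 4πr² = 4π × (0.0206)² = 5.33×10^-3 m².
From P = σAT⁴, T = (P / σA)^(1/4) = (2050 / (5.67×10⁻⁸ × 5.33×10^-3))^(1/4).
T = (6.78×10^12)^(1/4) = 1610 K.

T ≈ 1610 K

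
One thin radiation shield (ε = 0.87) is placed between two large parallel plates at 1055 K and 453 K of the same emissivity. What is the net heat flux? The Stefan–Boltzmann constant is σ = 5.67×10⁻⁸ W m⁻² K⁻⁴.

Each of the 2 gaps contributes resistance (2/ε − 1) = 2/0.87 − 1 = 1.299; total = 2.598.
q = σ(T₁⁴ − T₂⁴) / 2.598 = 5.67×10⁻⁸ × 1.20×10^12 / 2.598 = 26100 W/m².

q ≈ 26100 W/m²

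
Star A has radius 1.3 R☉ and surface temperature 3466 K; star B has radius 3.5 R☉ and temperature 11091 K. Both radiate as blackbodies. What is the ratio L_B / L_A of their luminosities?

L_B/L_A ≈ 760

L = 4πR²σT⁴ ∝ R²T⁴, so L_B/L_A = (3.5/1.3)² × (11091/3466)⁴ = 7.25 × 105 = 760.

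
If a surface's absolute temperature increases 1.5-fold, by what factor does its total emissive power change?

P ∝ T⁴, so the power scales as (1.5)⁴ = 5.06.

factor ≈ 5.06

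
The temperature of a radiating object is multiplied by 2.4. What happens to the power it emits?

P ∝ T⁴, so the power scales as (2.4)⁴ = 33.2.

factor ≈ 33.2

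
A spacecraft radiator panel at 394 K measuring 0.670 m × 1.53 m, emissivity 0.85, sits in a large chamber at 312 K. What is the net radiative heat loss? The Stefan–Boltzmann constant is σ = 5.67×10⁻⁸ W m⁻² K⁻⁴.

A = 0.670 × 1.53 = 1.03 m².
Q = εσA(T⁴ − T_s⁴). T⁴ − T_s⁴ = (394)⁴ − (312)⁴ = 2.41×10^10 − 9.48×10^9 = 1.46×10^10 K⁴.
Q = 0.85 × 5.67×10⁻⁸ × 1.03 × 1.46×10^10 = 722 W.

Q ≈ 722 W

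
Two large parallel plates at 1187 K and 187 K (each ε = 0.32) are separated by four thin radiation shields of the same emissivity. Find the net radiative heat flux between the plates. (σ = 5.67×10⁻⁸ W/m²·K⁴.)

q ≈ 4290 W/m²

Each of the 5 gaps contributes resistance (2/ε − 1) = 2/0.32 − 1 = 5.250; total = 26.25.
q = σ(T₁⁴ − T₂⁴) / 26.25 = 5.67×10⁻⁸ × 1.98×10^12 / 26.25 = 4290 W/m².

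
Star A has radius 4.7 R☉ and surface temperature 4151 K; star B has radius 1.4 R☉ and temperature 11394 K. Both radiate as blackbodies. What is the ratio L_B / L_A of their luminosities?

L_B/L_A ≈ 5.04

L = 4πR²σT⁴ ∝ R²T⁴, so L_B/L_A = (1.4/4.7)² × (11394/4151)⁴ = 0.0887 × 56.8 = 5.04.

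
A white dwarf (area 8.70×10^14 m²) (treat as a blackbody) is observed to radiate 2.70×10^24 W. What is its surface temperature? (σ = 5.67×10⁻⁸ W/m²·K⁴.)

From P = σAT⁴, T = (P / σA)^(1/4) = (2.70×10^24 / (5.67×10⁻⁸ × 8.70×10^14))^(1/4).
T = (5.47×10^16)^(1/4) = 15300 K.

T ≈ 15300 K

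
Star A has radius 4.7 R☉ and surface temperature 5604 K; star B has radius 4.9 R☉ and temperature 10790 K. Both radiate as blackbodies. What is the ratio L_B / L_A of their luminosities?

L = 4πR²σT⁴ ∝ R²T⁴, so L_B/L_A = (4.9/4.7)² × (10790/5604)⁴ = 1.09 × 13.7 = 14.9.

L_B/L_A ≈ 14.9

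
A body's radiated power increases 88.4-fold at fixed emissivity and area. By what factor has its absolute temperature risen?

P ∝ T⁴ ⇒ T ∝ P^(1/4), so T scales by (88.4)^(1/4) = 3.07.

factor ≈ 3.07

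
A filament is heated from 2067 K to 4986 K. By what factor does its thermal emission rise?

ratio ≈ 33.9

P ∝ T⁴, so the ratio is (4986/2067)⁴ = (2.412)⁴ = 33.9.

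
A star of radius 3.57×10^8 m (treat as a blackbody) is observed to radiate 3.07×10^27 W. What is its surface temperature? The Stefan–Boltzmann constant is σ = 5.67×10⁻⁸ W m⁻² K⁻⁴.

A = 4πr² = 4π × (3.57×10^8)² = 1.60×10^18 m².
From P = σAT⁴, T = (P / σA)^(1/4) = (3.07×10^27 / (5.67×10⁻⁸ × 1.60×10^18))^(1/4).
T = (3.38×10^16)^(1/4) = 13600 K.

T ≈ 13600 K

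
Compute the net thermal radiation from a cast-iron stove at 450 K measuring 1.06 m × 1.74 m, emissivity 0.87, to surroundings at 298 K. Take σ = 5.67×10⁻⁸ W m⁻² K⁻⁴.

A = 1.06 × 1.74 = 1.84 m².
Q = εσA(T⁴ − T_s⁴). T⁴ − T_s⁴ = (450)⁴ − (298)⁴ = 4.10×10^10 − 7.89×10^9 = 3.31×10^10 K⁴.
Q = 0.87 × 5.67×10⁻⁸ × 1.84 × 3.31×10^10 = 3010 W.

Q ≈ 3010 W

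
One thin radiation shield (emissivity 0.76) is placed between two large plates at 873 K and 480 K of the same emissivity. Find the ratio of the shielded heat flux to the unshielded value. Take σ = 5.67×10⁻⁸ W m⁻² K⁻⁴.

ratio ≈ 0.500

With N identical shields there are N+1 = 2 gaps in series, each with the same radiative resistance, so the flux falls to 1/(N+1) of its unshielded value.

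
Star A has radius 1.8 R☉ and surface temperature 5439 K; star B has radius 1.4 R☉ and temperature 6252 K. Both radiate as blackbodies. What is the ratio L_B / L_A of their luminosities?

L_B/L_A ≈ 1.06

L = 4πR²σT⁴ ∝ R²T⁴, so L_B/L_A = (1.4/1.8)² × (6252/5439)⁴ = 0.605 × 1.75 = 1.06.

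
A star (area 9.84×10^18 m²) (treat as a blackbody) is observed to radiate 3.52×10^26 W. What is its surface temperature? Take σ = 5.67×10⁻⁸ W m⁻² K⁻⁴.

From P = σAT⁴, T = (P / σA)^(1/4) = (3.52×10^26 / (5.67×10⁻⁸ × 9.84×10^18))^(1/4).
T = (6.31×10^14)^(1/4) = 5010 K.

T ≈ 5010 K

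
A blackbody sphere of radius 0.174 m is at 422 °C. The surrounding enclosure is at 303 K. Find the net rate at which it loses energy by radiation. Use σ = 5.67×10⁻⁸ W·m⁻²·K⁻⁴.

A = 4πr² = 4π × (0.174)² = 0.380 m².
Convert: 422 °C = 695 K.
Q = σA(T⁴ − T_s⁴). T⁴ − T_s⁴ = (695)⁴ − (303)⁴ = 2.33×10^11 − 8.43×10^9 = 2.25×10^11 K⁴.
Q = 5.67×10⁻⁸ × 0.380 × 2.25×10^11 = 4850 W.

Q ≈ 4850 W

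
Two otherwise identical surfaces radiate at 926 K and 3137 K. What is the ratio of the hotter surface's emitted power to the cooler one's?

ratio ≈ 132

P ∝ T⁴, so the ratio is (3137/926)⁴ = (3.388)⁴ = 132.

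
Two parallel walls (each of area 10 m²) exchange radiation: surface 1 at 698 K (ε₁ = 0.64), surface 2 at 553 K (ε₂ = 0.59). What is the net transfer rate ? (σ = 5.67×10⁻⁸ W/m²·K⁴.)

Q ≈ 36100 W

For two large parallel gray plates, q = σ(T₁⁴ − T₂⁴) / (1/ε₁ + 1/ε₂ − 1).
1/ε₁ + 1/ε₂ − 1 = 1/0.64 + 1/0.59 − 1 = 2.257.
T₁⁴ − T₂⁴ = 2.37×10^11 − 9.35×10^10 = 1.44×10^11 K⁴.
q = 5.67×10⁻⁸ × 1.44×10^11 / 2.257 = 3610 W/m².
Q = q·A = 3610 × 10 = 36100 W.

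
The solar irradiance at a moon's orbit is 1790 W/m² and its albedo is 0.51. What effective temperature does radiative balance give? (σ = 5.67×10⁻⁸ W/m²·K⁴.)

Power absorbed = (1−a)S·πR²; power emitted = 4πR²σT⁴. Equating and cancelling πR²:
T = ((1−a)S / 4σ)^(1/4) = (877 / (4 × 5.67×10⁻⁸))^(1/4) = (3.87×10^9)^(1/4).
T = 249 K.

T ≈ 249 K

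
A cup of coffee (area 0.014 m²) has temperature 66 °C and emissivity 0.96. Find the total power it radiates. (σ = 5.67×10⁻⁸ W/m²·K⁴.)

P ≈ 10.1 W

66 °C = 339 K.
Stefan–Boltzmann: P = εσAT⁴ = 0.96 × 5.67×10⁻⁸ × 0.0140 × (339)⁴ = 0.96 × 5.67×10⁻⁸ × 0.0140 × 1.32×10^10.
P = 10.1 W.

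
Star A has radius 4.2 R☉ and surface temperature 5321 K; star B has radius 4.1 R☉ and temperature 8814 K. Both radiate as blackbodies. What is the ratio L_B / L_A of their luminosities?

L = 4πR²σT⁴ ∝ R²T⁴, so L_B/L_A = (4.1/4.2)² × (8814/5321)⁴ = 0.953 × 7.53 = 7.17.

L_B/L_A ≈ 7.17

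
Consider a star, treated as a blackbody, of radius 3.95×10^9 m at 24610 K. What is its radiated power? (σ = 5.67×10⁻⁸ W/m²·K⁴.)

P ≈ 4.08×10^30 W

A = 4πr² = 4π × (3.95×10^9)² = 1.96×10^20 m².
P = σAT⁴ = 5.67×10⁻⁸ × 1.96×10^20 × (24610)⁴ = 5.67×10⁻⁸ × 1.96×10^20 × 3.67×10^17.
P = 4.08×10^30 W.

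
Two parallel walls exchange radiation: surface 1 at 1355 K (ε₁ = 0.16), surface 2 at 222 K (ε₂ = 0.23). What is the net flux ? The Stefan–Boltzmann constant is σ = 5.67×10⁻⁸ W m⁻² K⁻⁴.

q ≈ 19900 W/m²

For two large parallel gray plates, q = σ(T₁⁴ − T₂⁴) / (1/ε₁ + 1/ε₂ − 1).
1/ε₁ + 1/ε₂ − 1 = 1/0.16 + 1/0.23 − 1 = 9.598.
T₁⁴ − T₂⁴ = 3.37×10^12 − 2.43×10^9 = 3.37×10^12 K⁴.
q = 5.67×10⁻⁸ × 3.37×10^12 / 9.598 = 19900 W/m².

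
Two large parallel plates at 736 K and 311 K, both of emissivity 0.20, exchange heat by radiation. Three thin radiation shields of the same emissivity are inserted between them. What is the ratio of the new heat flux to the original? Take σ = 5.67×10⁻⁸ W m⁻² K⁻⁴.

ratio ≈ 0.250

With N identical shields there are N+1 = 4 gaps in series, each with the same radiative resistance, so the flux falls to 1/(N+1) of its unshielded value.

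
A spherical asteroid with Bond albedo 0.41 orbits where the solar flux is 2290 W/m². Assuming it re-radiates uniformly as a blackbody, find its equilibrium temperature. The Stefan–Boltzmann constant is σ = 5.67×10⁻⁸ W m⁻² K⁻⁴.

Power absorbed = (1−a)S·πR²; power emitted = 4πR²σT⁴. Equating and cancelling πR²:
T = ((1−a)S / 4σ)^(1/4) = (1350 / (4 × 5.67×10⁻⁸))^(1/4) = (5.96×10^9)^(1/4).
T = 278 K.

T ≈ 278 K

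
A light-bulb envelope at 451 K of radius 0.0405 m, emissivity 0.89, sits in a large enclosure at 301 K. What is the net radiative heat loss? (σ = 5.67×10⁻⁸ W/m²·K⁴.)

Q ≈ 34.5 W

A = 4πr² = 4π × (0.0405)² = 0.0206 m².
Q = εσA(T⁴ − T_s⁴). T⁴ − T_s⁴ = (451)⁴ − (301)⁴ = 4.14×10^10 − 8.21×10^9 = 3.32×10^10 K⁴.
Q = 0.89 × 5.67×10⁻⁸ × 0.0206 × 3.32×10^10 = 34.5 W.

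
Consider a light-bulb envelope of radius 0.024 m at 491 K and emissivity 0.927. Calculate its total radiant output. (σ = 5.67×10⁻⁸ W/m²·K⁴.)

A = 4πr² = 4π × (0.024)² = 7.24×10^-3 m².
P = εσAT⁴ = 0.927 × 5.67×10⁻⁸ × 7.24×10^-3 × (491)⁴ = 0.927 × 5.67×10⁻⁸ × 7.24×10^-3 × 5.81×10^10.
P = 22.1 W.

P ≈ 22.1 W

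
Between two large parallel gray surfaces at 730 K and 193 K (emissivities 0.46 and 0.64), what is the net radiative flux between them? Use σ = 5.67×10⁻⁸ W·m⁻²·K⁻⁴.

q ≈ 5860 W/m²

For two large parallel gray plates, q = σ(T₁⁴ − T₂⁴) / (1/ε₁ + 1/ε₂ − 1).
1/ε₁ + 1/ε₂ − 1 = 1/0.46 + 1/0.64 − 1 = 2.736.
T₁⁴ − T₂⁴ = 2.84×10^11 − 1.39×10^9 = 2.83×10^11 K⁴.
q = 5.67×10⁻⁸ × 2.83×10^11 / 2.736 = 5860 W/m².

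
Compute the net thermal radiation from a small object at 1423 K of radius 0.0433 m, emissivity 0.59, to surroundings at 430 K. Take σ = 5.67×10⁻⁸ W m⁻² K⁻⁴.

Q ≈ 3200 W

A = 4πr² = 4π × (0.0433)² = 0.0236 m².
Q = εσA(T⁴ − T_s⁴). T⁴ − T_s⁴ = (1423)⁴ − (430)⁴ = 4.10×10^12 − 3.42×10^10 = 4.07×10^12 K⁴.
Q = 0.59 × 5.67×10⁻⁸ × 0.0236 × 4.07×10^12 = 3200 W.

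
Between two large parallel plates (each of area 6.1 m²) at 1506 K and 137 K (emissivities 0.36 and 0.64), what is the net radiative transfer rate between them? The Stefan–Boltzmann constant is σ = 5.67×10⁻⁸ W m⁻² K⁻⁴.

Q ≈ 5.33×10^5 W

For two large parallel gray plates, q = σ(T₁⁴ − T₂⁴) / (1/ε₁ + 1/ε₂ − 1).
1/ε₁ + 1/ε₂ − 1 = 1/0.36 + 1/0.64 − 1 = 3.340.
T₁⁴ − T₂⁴ = 5.14×10^12 − 3.52×10^8 = 5.14×10^12 K⁴.
q = 5.67×10⁻⁸ × 5.14×10^12 / 3.340 = 87300 W/m².
Q = q·A = 87300 × 6.1 = 5.33×10^5 W.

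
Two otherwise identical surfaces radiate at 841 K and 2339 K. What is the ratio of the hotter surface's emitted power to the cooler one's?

ratio ≈ 59.8

P ∝ T⁴, so the ratio is (2339/841)⁴ = (2.781)⁴ = 59.8.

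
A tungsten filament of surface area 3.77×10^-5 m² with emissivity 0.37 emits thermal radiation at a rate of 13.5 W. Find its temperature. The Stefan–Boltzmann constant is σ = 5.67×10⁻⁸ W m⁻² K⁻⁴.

T ≈ 2030 K

From P = εσAT⁴, T = (P / εσA)^(1/4) = (13.5 / (0.37 × 5.67×10⁻⁸ × 3.77×10^-5))^(1/4).
T = (1.71×10^13)^(1/4) = 2030 K.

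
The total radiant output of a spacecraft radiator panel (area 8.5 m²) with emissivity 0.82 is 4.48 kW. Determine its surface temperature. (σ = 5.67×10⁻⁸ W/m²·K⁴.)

T ≈ 326 K

From P = εσAT⁴, T = (P / εσA)^(1/4) = (4480 / (0.82 × 5.67×10⁻⁸ × 8.50))^(1/4).
T = (1.13×10^10)^(1/4) = 326 K.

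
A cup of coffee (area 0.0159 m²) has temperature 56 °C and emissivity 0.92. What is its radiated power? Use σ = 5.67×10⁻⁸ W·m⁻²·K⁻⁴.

56 °C = 329 K.
Stefan–Boltzmann: P = εσAT⁴ = 0.92 × 5.67×10⁻⁸ × 0.0159 × (329)⁴ = 0.92 × 5.67×10⁻⁸ × 0.0159 × 1.17×10^10.
P = 9.72 W.

P ≈ 9.72 W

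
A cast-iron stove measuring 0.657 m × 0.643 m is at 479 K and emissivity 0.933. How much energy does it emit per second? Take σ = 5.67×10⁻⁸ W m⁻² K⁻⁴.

P ≈ 1180 W

A = 0.657 × 0.643 = 0.422 m².
P = εσAT⁴ = 0.933 × 5.67×10⁻⁸ × 0.422 × (479)⁴ = 0.933 × 5.67×10⁻⁸ × 0.422 × 5.26×10^10.
P = 1180 W.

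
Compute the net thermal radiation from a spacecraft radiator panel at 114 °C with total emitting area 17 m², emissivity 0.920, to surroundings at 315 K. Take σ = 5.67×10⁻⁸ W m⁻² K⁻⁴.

Q ≈ 11200 W

Convert: 114 °C = 387 K.
Q = εσA(T⁴ − T_s⁴). T⁴ − T_s⁴ = (387)⁴ − (315)⁴ = 2.24×10^10 − 9.85×10^9 = 1.26×10^10 K⁴.
Q = 0.920 × 5.67×10⁻⁸ × 17.0 × 1.26×10^10 = 11200 W.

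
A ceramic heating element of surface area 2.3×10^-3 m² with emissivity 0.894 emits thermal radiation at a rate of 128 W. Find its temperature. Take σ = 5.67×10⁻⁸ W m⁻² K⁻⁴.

T ≈ 1020 K

From P = εσAT⁴, T = (P / εσA)^(1/4) = (128 / (0.894 × 5.67×10⁻⁸ × 2.30×10^-3))^(1/4).
T = (1.10×10^12)^(1/4) = 1020 K.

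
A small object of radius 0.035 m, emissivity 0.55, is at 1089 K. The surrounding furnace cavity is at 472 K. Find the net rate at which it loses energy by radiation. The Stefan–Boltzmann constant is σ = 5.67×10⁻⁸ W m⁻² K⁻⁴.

A = 4πr² = 4π × (0.035)² = 0.0154 m².
Q = εσA(T⁴ − T_s⁴). T⁴ − T_s⁴ = (1089)⁴ − (472)⁴ = 1.41×10^12 − 4.96×10^10 = 1.36×10^12 K⁴.
Q = 0.55 × 5.67×10⁻⁸ × 0.0154 × 1.36×10^12 = 651 W.

Q ≈ 651 W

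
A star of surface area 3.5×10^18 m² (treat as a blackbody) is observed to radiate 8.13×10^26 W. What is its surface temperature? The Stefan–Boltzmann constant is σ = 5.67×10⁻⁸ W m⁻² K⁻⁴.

T ≈ 8000 K

From P = σAT⁴, T = (P / σA)^(1/4) = (8.13×10^26 / (5.67×10⁻⁸ × 3.50×10^18))^(1/4).
T = (4.10×10^15)^(1/4) = 8000 K.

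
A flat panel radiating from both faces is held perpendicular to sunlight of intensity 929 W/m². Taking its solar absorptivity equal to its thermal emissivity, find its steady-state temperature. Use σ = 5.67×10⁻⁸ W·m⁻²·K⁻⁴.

Absorbed flux αS = emitted flux 2εσT⁴ per unit area; with α = ε this gives T = (S/2σ)^(1/4).
T = (929 / (2 × 5.67×10⁻⁸))^(1/4) = (8.19×10^9)^(1/4).
T = 301 K.

T ≈ 301 K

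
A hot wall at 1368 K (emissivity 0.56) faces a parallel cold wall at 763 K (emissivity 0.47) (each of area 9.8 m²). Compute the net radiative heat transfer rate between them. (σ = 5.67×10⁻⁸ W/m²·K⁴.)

For two large parallel gray plates, q = σ(T₁⁴ − T₂⁴) / (1/ε₁ + 1/ε₂ − 1).
1/ε₁ + 1/ε₂ − 1 = 1/0.56 + 1/0.47 − 1 = 2.913.
T₁⁴ − T₂⁴ = 3.50×10^12 − 3.39×10^11 = 3.16×10^12 K⁴.
q = 5.67×10⁻⁸ × 3.16×10^12 / 2.913 = 61600 W/m².
Q = q·A = 61600 × 9.8 = 6.03×10^5 W.

Q ≈ 6.03×10^5 W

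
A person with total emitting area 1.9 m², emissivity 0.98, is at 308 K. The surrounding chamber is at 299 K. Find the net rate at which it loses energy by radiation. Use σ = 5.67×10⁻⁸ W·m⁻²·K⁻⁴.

Q ≈ 106 W

Q = εσA(T⁴ − T_s⁴). T⁴ − T_s⁴ = (308)⁴ − (299)⁴ = 9.00×10^9 − 7.99×10^9 = 1.01×10^9 K⁴.
Q = 0.98 × 5.67×10⁻⁸ × 1.90 × 1.01×10^9 = 106 W.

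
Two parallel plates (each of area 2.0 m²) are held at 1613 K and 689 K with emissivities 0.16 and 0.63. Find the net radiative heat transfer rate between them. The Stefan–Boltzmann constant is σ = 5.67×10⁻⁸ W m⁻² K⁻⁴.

For two large parallel gray plates, q = σ(T₁⁴ − T₂⁴) / (1/ε₁ + 1/ε₂ − 1).
1/ε₁ + 1/ε₂ − 1 = 1/0.16 + 1/0.63 − 1 = 6.837.
T₁⁴ − T₂⁴ = 6.77×10^12 − 2.25×10^11 = 6.54×10^12 K⁴.
q = 5.67×10⁻⁸ × 6.54×10^12 / 6.837 = 54300 W/m².
Q = q·A = 54300 × 2.0 = 1.09×10^5 W.

Q ≈ 1.09×10^5 W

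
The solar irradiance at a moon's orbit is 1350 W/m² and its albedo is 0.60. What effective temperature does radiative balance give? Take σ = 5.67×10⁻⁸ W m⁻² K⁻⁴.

T ≈ 221 K

Power absorbed = (1−a)S·πR²; power emitted = 4πR²σT⁴. Equating and cancelling πR²:
T = ((1−a)S / 4σ)^(1/4) = (540 / (4 × 5.67×10⁻⁸))^(1/4) = (2.38×10^9)^(1/4).
T = 221 K.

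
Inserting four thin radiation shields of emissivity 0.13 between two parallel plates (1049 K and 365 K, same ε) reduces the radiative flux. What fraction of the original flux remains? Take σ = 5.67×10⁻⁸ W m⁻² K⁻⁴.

With N identical shields there are N+1 = 5 gaps in series, each with the same radiative resistance, so the flux falls to 1/(N+1) of its unshielded value.

ratio ≈ 0.200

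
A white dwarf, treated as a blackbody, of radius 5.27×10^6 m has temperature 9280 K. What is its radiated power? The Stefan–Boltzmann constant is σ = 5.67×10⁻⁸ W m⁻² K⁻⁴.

P ≈ 1.47×10^23 W

A = 4πr² = 4π × (5.27×10^6)² = 3.49×10^14 m².
P = σAT⁴ = 5.67×10⁻⁸ × 3.49×10^14 × (9280)⁴ = 5.67×10⁻⁸ × 3.49×10^14 × 7.42×10^15.
P = 1.47×10^23 W.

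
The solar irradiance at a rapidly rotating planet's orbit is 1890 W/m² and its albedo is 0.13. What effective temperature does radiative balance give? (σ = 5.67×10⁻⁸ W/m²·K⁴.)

Power absorbed = (1−a)S·πR²; power emitted = 4πR²σT⁴. Equating and cancelling πR²:
T = ((1−a)S / 4σ)^(1/4) = (1640 / (4 × 5.67×10⁻⁸))^(1/4) = (7.25×10^9)^(1/4).
T = 292 K.

T ≈ 292 K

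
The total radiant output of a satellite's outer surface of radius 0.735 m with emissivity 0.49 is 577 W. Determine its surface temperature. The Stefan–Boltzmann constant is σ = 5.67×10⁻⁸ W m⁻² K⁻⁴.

T ≈ 235 K

A = 4πr² = 4π × (0.735)² = 6.79 m².
From P = εσAT⁴, T = (P / εσA)^(1/4) = (577 / (0.49 × 5.67×10⁻⁸ × 6.79))^(1/4).
T = (3.06×10^9)^(1/4) = 235 K.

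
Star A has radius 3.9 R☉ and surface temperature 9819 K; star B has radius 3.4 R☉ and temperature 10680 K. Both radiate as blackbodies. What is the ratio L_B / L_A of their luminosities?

L_B/L_A ≈ 1.06

L = 4πR²σT⁴ ∝ R²T⁴, so L_B/L_A = (3.4/3.9)² × (10680/9819)⁴ = 0.760 × 1.40 = 1.06.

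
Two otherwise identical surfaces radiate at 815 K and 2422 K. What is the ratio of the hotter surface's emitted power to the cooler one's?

ratio ≈ 78.0

P ∝ T⁴, so the ratio is (2422/815)⁴ = (2.972)⁴ = 78.0.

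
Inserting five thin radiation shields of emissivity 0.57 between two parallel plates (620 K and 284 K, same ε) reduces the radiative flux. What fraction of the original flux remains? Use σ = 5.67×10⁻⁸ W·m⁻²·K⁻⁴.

ratio ≈ 0.167

With N identical shields there are N+1 = 6 gaps in series, each with the same radiative resistance, so the flux falls to 1/(N+1) of its unshielded value.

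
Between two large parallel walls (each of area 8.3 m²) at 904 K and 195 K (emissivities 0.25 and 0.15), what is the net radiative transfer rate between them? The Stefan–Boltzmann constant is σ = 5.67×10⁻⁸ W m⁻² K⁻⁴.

For two large parallel gray plates, q = σ(T₁⁴ − T₂⁴) / (1/ε₁ + 1/ε₂ − 1).
1/ε₁ + 1/ε₂ − 1 = 1/0.25 + 1/0.15 − 1 = 9.667.
T₁⁴ − T₂⁴ = 6.68×10^11 − 1.45×10^9 = 6.66×10^11 K⁴.
q = 5.67×10⁻⁸ × 6.66×10^11 / 9.667 = 3910 W/m².
Q = q·A = 3910 × 8.3 = 32400 W.

Q ≈ 32400 W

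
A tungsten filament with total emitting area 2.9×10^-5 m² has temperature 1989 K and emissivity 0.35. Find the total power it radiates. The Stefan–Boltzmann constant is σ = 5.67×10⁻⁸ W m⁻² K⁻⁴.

P ≈ 9.01 W

P = εσAT⁴ = 0.35 × 5.67×10⁻⁸ × 2.90×10^-5 × (1989)⁴ = 0.35 × 5.67×10⁻⁸ × 2.90×10^-5 × 1.57×10^13.
P = 9.01 W.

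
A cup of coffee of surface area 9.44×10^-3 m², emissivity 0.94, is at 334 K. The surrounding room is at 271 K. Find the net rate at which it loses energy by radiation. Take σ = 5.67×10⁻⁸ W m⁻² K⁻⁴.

Q ≈ 3.55 W

Q = εσA(T⁴ − T_s⁴). T⁴ − T_s⁴ = (334)⁴ − (271)⁴ = 1.24×10^10 − 5.39×10^9 = 7.05×10^9 K⁴.
Q = 0.94 × 5.67×10⁻⁸ × 9.44×10^-3 × 7.05×10^9 = 3.55 W.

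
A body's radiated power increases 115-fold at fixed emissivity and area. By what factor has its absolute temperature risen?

P ∝ T⁴ ⇒ T ∝ P^(1/4), so T scales by (115)^(1/4) = 3.27.

factor ≈ 3.27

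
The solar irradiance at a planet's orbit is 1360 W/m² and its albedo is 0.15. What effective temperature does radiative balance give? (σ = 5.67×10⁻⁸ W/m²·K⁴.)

Power absorbed = (1−a)S·πR²; power emitted = 4πR²σT⁴. Equating and cancelling πR²:
T = ((1−a)S / 4σ)^(1/4) = (1160 / (4 × 5.67×10⁻⁸))^(1/4) = (5.10×10^9)^(1/4).
T = 267 K.

T ≈ 267 K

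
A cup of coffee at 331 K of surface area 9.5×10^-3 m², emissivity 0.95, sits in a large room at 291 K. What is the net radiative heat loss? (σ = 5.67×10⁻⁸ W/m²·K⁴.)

Q = εσA(T⁴ − T_s⁴). T⁴ − T_s⁴ = (331)⁴ − (291)⁴ = 1.20×10^10 − 7.17×10^9 = 4.83×10^9 K⁴.
Q = 0.95 × 5.67×10⁻⁸ × 9.50×10^-3 × 4.83×10^9 = 2.47 W.

Q ≈ 2.47 W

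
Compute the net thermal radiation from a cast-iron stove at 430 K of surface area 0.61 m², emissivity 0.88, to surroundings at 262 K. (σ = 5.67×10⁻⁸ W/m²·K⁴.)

Q = εσA(T⁴ − T_s⁴). T⁴ − T_s⁴ = (430)⁴ − (262)⁴ = 3.42×10^10 − 4.71×10^9 = 2.95×10^10 K⁴.
Q = 0.88 × 5.67×10⁻⁸ × 0.610 × 2.95×10^10 = 897 W.

Q ≈ 897 W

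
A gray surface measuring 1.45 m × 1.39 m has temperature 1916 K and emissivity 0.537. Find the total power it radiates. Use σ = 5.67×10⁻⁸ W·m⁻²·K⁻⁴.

A = 1.45 × 1.39 = 2.02 m².
Stefan–Boltzmann: P = εσAT⁴ = 0.537 × 5.67×10⁻⁸ × 2.02 × (1916)⁴ = 0.537 × 5.67×10⁻⁸ × 2.02 × 1.35×10^13.
P = 8.27×10^5 W.

P ≈ 8.27×10^5 W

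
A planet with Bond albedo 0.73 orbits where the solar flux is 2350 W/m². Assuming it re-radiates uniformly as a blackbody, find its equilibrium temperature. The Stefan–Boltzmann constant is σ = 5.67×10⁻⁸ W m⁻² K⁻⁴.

T ≈ 230 K

Power absorbed = (1−a)S·πR²; power emitted = 4πR²σT⁴. Equating and cancelling πR²:
T = ((1−a)S / 4σ)^(1/4) = (634 / (4 × 5.67×10⁻⁸))^(1/4) = (2.80×10^9)^(1/4).
T = 230 K.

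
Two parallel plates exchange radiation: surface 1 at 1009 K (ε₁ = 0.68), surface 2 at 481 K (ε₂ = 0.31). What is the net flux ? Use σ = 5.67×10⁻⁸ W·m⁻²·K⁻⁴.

For two large parallel gray plates, q = σ(T₁⁴ − T₂⁴) / (1/ε₁ + 1/ε₂ − 1).
1/ε₁ + 1/ε₂ − 1 = 1/0.68 + 1/0.31 − 1 = 3.696.
T₁⁴ − T₂⁴ = 1.04×10^12 − 5.35×10^10 = 9.83×10^11 K⁴.
q = 5.67×10⁻⁸ × 9.83×10^11 / 3.696 = 15100 W/m².

q ≈ 15100 W/m²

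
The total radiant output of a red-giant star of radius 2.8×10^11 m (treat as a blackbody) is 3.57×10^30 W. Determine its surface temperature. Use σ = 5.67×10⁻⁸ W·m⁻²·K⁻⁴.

T ≈ 2830 K

A = 4πr² = 4π × (2.8×10^11)² = 9.85×10^23 m².
From P = σAT⁴, T = (P / σA)^(1/4) = (3.57×10^30 / (5.67×10⁻⁸ × 9.85×10^23))^(1/4).
T = (6.39×10^13)^(1/4) = 2830 K.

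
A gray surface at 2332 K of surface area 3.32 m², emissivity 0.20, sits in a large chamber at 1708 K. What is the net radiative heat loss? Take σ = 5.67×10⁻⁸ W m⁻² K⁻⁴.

Q ≈ 7.93×10^5 W

Q = εσA(T⁴ − T_s⁴). T⁴ − T_s⁴ = (2332)⁴ − (1708)⁴ = 2.96×10^13 − 8.51×10^12 = 2.11×10^13 K⁴.
Q = 0.20 × 5.67×10⁻⁸ × 3.32 × 2.11×10^13 = 7.93×10^5 W.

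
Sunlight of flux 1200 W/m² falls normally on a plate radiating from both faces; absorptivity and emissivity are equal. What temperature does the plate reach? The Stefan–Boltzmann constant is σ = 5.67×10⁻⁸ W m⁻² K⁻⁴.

Absorbed flux αS = emitted flux 2εσT⁴ per unit area; with α = ε this gives T = (S/2σ)^(1/4).
T = (1200 / (2 × 5.67×10⁻⁸))^(1/4) = (1.06×10^10)^(1/4).
T = 321 K.

T ≈ 321 K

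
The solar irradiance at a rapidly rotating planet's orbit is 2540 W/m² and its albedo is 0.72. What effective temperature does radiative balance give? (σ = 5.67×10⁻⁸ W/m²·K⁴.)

Power absorbed = (1−a)S·πR²; power emitted = 4πR²σT⁴. Equating and cancelling πR²:
T = ((1−a)S / 4σ)^(1/4) = (711 / (4 × 5.67×10⁻⁸))^(1/4) = (3.14×10^9)^(1/4).
T = 237 K.

T ≈ 237 K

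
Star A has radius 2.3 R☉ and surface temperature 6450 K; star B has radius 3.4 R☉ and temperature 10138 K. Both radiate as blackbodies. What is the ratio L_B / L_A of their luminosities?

L = 4πR²σT⁴ ∝ R²T⁴, so L_B/L_A = (3.4/2.3)² × (10138/6450)⁴ = 2.19 × 6.10 = 13.3.

L_B/L_A ≈ 13.3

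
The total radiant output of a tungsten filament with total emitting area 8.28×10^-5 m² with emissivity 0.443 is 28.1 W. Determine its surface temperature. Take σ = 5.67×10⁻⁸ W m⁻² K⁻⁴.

T ≈ 1920 K

From P = εσAT⁴, T = (P / εσA)^(1/4) = (28.1 / (0.443 × 5.67×10⁻⁸ × 8.28×10^-5))^(1/4).
T = (1.35×10^13)^(1/4) = 1920 K.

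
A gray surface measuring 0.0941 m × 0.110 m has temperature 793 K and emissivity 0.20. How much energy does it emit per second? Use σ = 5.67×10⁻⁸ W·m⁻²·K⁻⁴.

P ≈ 46.4 W

A = 0.0941 × 0.110 = 0.0104 m².
P = εσAT⁴ = 0.20 × 5.67×10⁻⁸ × 0.0104 × (793)⁴ = 0.20 × 5.67×10⁻⁸ × 0.0104 × 3.95×10^11.
P = 46.4 W.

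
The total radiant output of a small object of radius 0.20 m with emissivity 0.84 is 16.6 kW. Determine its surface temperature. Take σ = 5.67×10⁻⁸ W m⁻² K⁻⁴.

T ≈ 913 K

A = 4πr² = 4π × (0.20)² = 0.503 m².
From P = εσAT⁴, T = (P / εσA)^(1/4) = (16600 / (0.84 × 5.67×10⁻⁸ × 0.503))^(1/4).
T = (6.93×10^11)^(1/4) = 913 K.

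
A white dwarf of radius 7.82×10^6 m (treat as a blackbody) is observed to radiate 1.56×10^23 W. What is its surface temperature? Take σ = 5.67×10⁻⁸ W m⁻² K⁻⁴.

A = 4πr² = 4π × (7.82×10^6)² = 7.68×10^14 m².
From P = σAT⁴, T = (P / σA)^(1/4) = (1.56×10^23 / (5.67×10⁻⁸ × 7.68×10^14))^(1/4).
T = (3.58×10^15)^(1/4) = 7740 K.

T ≈ 7740 K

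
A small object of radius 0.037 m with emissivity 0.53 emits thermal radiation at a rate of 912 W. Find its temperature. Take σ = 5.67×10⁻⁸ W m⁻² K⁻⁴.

T ≈ 1150 K

A = 4πr² = 4π × (0.037)² = 0.0172 m².
From P = εσAT⁴, T = (P / εσA)^(1/4) = (912 / (0.53 × 5.67×10⁻⁸ × 0.0172))^(1/4).
T = (1.76×10^12)^(1/4) = 1150 K.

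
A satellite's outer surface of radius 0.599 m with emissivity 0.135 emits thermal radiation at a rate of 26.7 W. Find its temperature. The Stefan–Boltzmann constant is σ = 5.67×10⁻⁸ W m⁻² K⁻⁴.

T ≈ 167 K

A = 4πr² = 4π × (0.599)² = 4.51 m².
From P = εσAT⁴, T = (P / εσA)^(1/4) = (26.7 / (0.135 × 5.67×10⁻⁸ × 4.51))^(1/4).
T = (7.74×10^8)^(1/4) = 167 K.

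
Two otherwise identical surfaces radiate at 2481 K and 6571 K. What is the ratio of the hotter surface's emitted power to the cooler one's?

ratio ≈ 49.2

P ∝ T⁴, so the ratio is (6571/2481)⁴ = (2.649)⁴ = 49.2.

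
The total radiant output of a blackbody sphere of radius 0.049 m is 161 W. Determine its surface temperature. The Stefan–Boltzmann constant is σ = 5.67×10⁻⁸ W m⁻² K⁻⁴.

A = 4πr² = 4π × (0.049)² = 0.0302 m².
From P = σAT⁴, T = (P / σA)^(1/4) = (161 / (5.67×10⁻⁸ × 0.0302))^(1/4).
T = (9.41×10^10)^(1/4) = 554 K.

T ≈ 554 K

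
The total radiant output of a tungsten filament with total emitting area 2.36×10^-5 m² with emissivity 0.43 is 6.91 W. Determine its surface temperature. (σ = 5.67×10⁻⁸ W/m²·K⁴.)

T ≈ 1860 K

From P = εσAT⁴, T = (P / εσA)^(1/4) = (6.91 / (0.43 × 5.67×10⁻⁸ × 2.36×10^-5))^(1/4).
T = (1.20×10^13)^(1/4) = 1860 K.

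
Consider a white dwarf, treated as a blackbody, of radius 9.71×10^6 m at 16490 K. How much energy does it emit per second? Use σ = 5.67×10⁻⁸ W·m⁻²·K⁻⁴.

A = 4πr² = 4π × (9.71×10^6)² = 1.18×10^15 m².
P = σAT⁴ = 5.67×10⁻⁸ × 1.18×10^15 × (16490)⁴ = 5.67×10⁻⁸ × 1.18×10^15 × 7.39×10^16.
P = 4.97×10^24 W.

P ≈ 4.97×10^24 W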